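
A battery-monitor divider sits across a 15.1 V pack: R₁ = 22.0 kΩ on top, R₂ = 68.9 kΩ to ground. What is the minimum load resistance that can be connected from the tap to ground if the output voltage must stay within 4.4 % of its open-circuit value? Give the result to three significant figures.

R_L(min) ≈ 362 kΩ

Output resistance R_th = R₁‖R₂ = (22.0 × 68.9)/90.90 = 16.68 kΩ.
The fractional drop is R_th/(R_th + R_L); requiring this ≤ 0.0440 gives R_L ≥ R_th(1/0.0440 − 1) = 16.68 × 21.73 = 362 kΩ.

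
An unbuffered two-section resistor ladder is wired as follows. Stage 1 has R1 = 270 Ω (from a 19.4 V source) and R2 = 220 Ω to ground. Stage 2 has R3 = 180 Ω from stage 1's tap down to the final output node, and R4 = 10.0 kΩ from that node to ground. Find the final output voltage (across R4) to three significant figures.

V_out ≈ 8.46 V

Stage 2 presents R3+R4 = 10180 Ω as a load on stage 1's tap.
Stage 1's lower leg becomes R2‖(R3+R4) = 215.3 Ω, so V_mid = 19.4 × 215.3/485.3 = 8.608 V.
Stage 2 is itself unloaded: V_out = V_mid × R4/(R3+R4) = 8.608 × 10000/10180 = 8.46 V.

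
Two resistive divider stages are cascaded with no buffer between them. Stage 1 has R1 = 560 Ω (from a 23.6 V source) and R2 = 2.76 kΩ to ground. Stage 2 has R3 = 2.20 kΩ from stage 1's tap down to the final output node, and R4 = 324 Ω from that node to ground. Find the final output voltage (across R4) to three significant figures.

Stage 2 presents R3+R4 = 2524 Ω as a load on stage 1's tap.
Stage 1's lower leg becomes R2‖(R3+R4) = 1318 Ω, so V_mid = 23.6 × 1318/1878 = 16.56 V.
Stage 2 is itself unloaded: V_out = V_mid × R4/(R3+R4) = 16.56 × 324/2524 = 2.13 V.

V_out ≈ 2.13 V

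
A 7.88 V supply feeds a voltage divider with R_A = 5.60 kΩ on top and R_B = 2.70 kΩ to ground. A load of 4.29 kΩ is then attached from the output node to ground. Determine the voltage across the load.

V_out ≈ 1.80 V

The load sits in parallel with R_B: R_B‖R_L = (2.70 × 4.29) / (2.70 + 4.29) = 1.657 kΩ.
V_out = 7.88 × 1.657 / (5.60 + 1.657) = 7.88 × 1.657/7.257 = 1.80 V.
(Unloaded it would have been 2.56 V.)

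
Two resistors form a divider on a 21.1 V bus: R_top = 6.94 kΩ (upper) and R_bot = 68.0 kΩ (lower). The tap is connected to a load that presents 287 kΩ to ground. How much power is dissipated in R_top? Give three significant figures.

P ≈ 0.806 mW

Total resistance from the source is R_top + (R_bot‖R_L) = 61.91 kΩ, so I = 21.1/61.91 kΩ = 0.3408 mA.
P = I²·R_top = (0.3408 mA)² × 6.94 kΩ = 0.806 mW.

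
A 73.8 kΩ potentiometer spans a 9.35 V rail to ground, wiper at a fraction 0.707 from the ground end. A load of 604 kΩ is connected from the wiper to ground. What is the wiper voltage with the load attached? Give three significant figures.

V ≈ 6.45 V

The wiper splits the pot into (1−α)R = 21.62 kΩ above and αR = 52.18 kΩ below.
Lower section ‖ load = 48.03 kΩ.
V_wiper = 9.35 × 48.03/(21.62 + 48.03) = 6.45 V.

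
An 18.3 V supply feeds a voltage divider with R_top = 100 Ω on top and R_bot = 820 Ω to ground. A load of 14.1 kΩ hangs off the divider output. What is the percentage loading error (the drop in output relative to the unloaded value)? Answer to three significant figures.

0.628 %

The divider's output (Thévenin) resistance is R_top‖R_bot = 89.13 Ω.
Fractional drop under load = R_th/(R_th + R_L) = 89.13 / (89.13 + 14100) = 0.006282.
So the output falls by 0.628 %.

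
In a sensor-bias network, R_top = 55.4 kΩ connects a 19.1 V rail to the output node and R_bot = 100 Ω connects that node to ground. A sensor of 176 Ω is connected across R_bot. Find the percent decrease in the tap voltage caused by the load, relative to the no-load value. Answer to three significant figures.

36.2 %

Unloaded V = 19.1 × 100/55500 = 0.03441 V.
Loaded: R_bot‖R_L = 63.77 Ω, giving V = 19.1 × 63.77/55460 = 0.02196 V.
Drop = (0.03441 − 0.02196) / 0.03441 = 36.2 %.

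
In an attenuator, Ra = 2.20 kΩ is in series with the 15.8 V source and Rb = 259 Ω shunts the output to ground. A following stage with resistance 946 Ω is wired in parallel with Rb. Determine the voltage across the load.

V_out ≈ 1.34 V

The load sits in parallel with Rb: Rb‖R_L = (259 × 946) / (259 + 946) = 203.3 Ω.
V_out = 15.8 × 203.3 / (2200 + 203.3) = 15.8 × 203.3/2403 = 1.34 V.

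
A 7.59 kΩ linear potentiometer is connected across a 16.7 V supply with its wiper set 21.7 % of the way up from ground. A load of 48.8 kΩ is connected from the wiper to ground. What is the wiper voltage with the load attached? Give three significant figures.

The wiper splits the pot into (1−α)R = 5.943 kΩ above and αR = 1.647 kΩ below.
Lower section ‖ load = 1.593 kΩ.
V_wiper = 16.7 × 1.593/(5.943 + 1.593) = 3.53 V.

V ≈ 3.53 V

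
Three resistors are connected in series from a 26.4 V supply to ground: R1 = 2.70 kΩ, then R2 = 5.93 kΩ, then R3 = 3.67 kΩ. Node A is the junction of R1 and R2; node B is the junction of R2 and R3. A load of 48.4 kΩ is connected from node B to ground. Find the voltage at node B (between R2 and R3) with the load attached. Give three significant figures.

At node B, R3 is in parallel with the load: R3‖R_L = 3.411 kΩ.
Below node A the resistance is R2 + (R3‖R_L) = 9.341 kΩ, so V_A = 26.4 × 9.341/12.04 = 20.48 V.
Then V_B = V_A × (R3‖R_L)/(R2 + R3‖R_L) = 20.48 × 3.411/9.341 = 7.48 V.

V ≈ 7.48 V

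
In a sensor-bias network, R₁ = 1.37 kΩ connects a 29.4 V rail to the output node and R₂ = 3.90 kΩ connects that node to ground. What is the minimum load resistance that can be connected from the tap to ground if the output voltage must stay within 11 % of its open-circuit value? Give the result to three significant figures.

Output resistance R_th = R₁‖R₂ = (1.37 × 3.90)/5.270 = 1.014 kΩ.
The fractional drop is R_th/(R_th + R_L); requiring this ≤ 0.110 gives R_L ≥ R_th(1/0.110 − 1) = 1.014 × 8.091 = 8.20 kΩ.

R_L(min) ≈ 8.20 kΩ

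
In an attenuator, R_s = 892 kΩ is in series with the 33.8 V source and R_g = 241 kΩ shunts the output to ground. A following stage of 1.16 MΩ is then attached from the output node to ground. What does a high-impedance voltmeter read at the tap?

The load sits in parallel with R_g: R_g‖R_L = (241 × 1160) / (241 + 1160) = 199.5 kΩ.
V_out = 33.8 × 199.5 / (892 + 199.5) = 33.8 × 199.5/1092 = 6.18 V.
(Unloaded it would have been 7.19 V.)

V_out ≈ 6.18 V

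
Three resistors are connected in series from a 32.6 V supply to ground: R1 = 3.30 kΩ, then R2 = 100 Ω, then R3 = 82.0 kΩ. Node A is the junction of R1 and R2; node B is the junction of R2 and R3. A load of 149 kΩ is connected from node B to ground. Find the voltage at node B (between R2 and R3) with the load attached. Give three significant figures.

At node B, R3 is in parallel with the load: R3‖R_L = 52890 Ω.
Below node A the resistance is R2 + (R3‖R_L) = 52990 Ω, so V_A = 32.6 × 52990/56290 = 30.69 V.
Then V_B = V_A × (R3‖R_L)/(R2 + R3‖R_L) = 30.69 × 52890/52990 = 30.6 V.

V ≈ 30.6 V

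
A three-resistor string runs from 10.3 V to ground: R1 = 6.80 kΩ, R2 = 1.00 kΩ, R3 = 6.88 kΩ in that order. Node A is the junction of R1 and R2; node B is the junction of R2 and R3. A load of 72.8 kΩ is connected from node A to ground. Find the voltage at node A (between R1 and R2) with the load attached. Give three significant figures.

Below node A the series string R2+R3 = 7.880 kΩ sits in parallel with the 72.8 kΩ load: 7.110 kΩ.
V_A = 10.3 × 7.110/(6.80 + 7.110) = 5.26 V.

V ≈ 5.26 V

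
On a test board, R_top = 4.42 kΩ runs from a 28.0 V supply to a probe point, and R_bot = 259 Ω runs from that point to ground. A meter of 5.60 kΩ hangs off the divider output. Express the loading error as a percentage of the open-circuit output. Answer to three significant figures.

The divider's output (Thévenin) resistance is R_top‖R_bot = 244.7 Ω.
Fractional drop under load = R_th/(R_th + R_L) = 244.7 / (244.7 + 5600) = 0.04186.
So the output falls by 4.19 %.

4.19 %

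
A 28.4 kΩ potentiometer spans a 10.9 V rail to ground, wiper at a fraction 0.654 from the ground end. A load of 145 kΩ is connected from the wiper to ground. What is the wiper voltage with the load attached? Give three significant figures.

V ≈ 6.83 V

The wiper splits the pot into (1−α)R = 9.826 kΩ above and αR = 18.57 kΩ below.
Lower section ‖ load = 16.46 kΩ.
V_wiper = 10.9 × 16.46/(9.826 + 16.46) = 6.83 V.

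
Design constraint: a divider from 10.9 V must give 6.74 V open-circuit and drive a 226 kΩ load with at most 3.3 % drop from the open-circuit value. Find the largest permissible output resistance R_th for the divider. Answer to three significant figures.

Loading drop = R_th/(R_th + R_L) ≤ 0.0330, so R_th ≤ R_L · ε/(1−ε) = 226 kΩ × 0.0330/0.9670 = 7.71 kΩ.

R_th ≤ 7.71 kΩ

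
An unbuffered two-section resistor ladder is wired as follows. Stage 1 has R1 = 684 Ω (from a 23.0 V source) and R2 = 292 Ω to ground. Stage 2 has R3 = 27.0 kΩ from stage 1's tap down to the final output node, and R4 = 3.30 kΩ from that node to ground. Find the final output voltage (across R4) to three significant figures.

V_out ≈ 0.744 V

Stage 2 presents R3+R4 = 30300 Ω as a load on stage 1's tap.
Stage 1's lower leg becomes R2‖(R3+R4) = 289.2 Ω, so V_mid = 23.0 × 289.2/973.2 = 6.835 V.
Stage 2 is itself unloaded: V_out = V_mid × R4/(R3+R4) = 6.835 × 3300/30300 = 0.744 V.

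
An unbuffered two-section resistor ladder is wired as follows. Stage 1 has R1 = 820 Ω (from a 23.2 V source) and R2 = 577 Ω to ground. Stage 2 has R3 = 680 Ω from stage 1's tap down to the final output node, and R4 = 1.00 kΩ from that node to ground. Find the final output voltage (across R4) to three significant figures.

Stage 2 presents R3+R4 = 1680 Ω as a load on stage 1's tap.
Stage 1's lower leg becomes R2‖(R3+R4) = 429.5 Ω, so V_mid = 23.2 × 429.5/1249 = 7.975 V.
Stage 2 is itself unloaded: V_out = V_mid × R4/(R3+R4) = 7.975 × 1000/1680 = 4.75 V.

V_out ≈ 4.75 V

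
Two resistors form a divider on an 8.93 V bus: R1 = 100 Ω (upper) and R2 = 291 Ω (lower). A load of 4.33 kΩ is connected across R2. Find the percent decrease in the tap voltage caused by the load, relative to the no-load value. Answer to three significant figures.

1.69 %

The divider's output (Thévenin) resistance is R1‖R2 = 74.42 Ω.
Fractional drop under load = R_th/(R_th + R_L) = 74.42 / (74.42 + 4330) = 0.01690.
So the output falls by 1.69 %.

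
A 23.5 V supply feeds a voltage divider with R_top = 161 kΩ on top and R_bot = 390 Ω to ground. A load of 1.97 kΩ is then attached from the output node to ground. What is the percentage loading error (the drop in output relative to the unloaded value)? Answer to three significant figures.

16.5 %

Unloaded V = 23.5 × 390/161400 = 0.05679 V.
Loaded: R_bot‖R_L = 325.6 Ω, giving V = 23.5 × 325.6/161300 = 0.04742 V.
Drop = (0.05679 − 0.04742) / 0.05679 = 16.5 %.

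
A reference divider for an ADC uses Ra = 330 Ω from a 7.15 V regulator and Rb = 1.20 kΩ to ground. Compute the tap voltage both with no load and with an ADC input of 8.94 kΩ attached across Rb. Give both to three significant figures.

Unloaded: 5.61 V; loaded: 5.45 V

Open-circuit: V = 7.15 × 1200/(330 + 1200) = 5.61 V.
With the load, Rb becomes Rb‖R_L = 1058 Ω, so V = 7.15 × 1058/1388 = 5.45 V.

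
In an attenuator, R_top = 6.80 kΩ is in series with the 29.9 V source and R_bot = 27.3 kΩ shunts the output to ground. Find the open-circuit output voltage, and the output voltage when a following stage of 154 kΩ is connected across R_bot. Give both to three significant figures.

Unloaded: 23.9 V; loaded: 23.1 V

Open-circuit: V = 29.9 × 27.3/(6.80 + 27.3) = 23.9 V.
With the load, R_bot becomes R_bot‖R_L = 23.19 kΩ, so V = 29.9 × 23.19/29.99 = 23.1 V.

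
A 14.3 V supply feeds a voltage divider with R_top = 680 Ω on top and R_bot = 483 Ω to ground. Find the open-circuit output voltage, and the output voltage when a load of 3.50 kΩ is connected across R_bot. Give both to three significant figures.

Open-circuit: V = 14.3 × 483/(680 + 483) = 5.94 V.
With the load, R_bot becomes R_bot‖R_L = 424.4 Ω, so V = 14.3 × 424.4/1104 = 5.50 V.

Unloaded: 5.94 V; loaded: 5.50 V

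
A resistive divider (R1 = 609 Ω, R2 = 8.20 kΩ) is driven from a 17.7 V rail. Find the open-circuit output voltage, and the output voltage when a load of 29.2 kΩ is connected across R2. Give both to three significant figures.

Unloaded: 16.5 V; loaded: 16.2 V

Open-circuit: V = 17.7 × 8200/(609 + 8200) = 16.5 V.
With the load, R2 becomes R2‖R_L = 6402 Ω, so V = 17.7 × 6402/7011 = 16.2 V.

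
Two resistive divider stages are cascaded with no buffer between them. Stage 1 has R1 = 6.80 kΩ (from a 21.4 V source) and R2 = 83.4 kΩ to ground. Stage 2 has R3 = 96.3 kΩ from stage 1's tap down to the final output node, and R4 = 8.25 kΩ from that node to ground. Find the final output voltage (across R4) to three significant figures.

Stage 2 presents R3+R4 = 104.5 kΩ as a load on stage 1's tap.
Stage 1's lower leg becomes R2‖(R3+R4) = 46.39 kΩ, so V_mid = 21.4 × 46.39/53.19 = 18.66 V.
Stage 2 is itself unloaded: V_out = V_mid × R4/(R3+R4) = 18.66 × 8.25/104.5 = 1.47 V.

V_out ≈ 1.47 V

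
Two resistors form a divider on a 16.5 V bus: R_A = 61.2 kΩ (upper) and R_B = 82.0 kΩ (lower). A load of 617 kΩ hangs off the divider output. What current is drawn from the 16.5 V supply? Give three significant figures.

I ≈ 0.124 mA

R_B‖R_L = 72.38 kΩ, so the source sees R_A + R_B‖R_L = 133.6 kΩ.
I = 16.5 V / 133.6 kΩ = 0.124 mA.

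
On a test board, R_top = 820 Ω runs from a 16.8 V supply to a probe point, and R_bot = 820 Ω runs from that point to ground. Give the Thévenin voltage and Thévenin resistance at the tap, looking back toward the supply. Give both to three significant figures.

V_th = 8.40 V, R_th = 410 Ω

V_th is the open-circuit tap voltage: 16.8 × 820/(820 + 820) = 8.40 V.
With the supply zeroed, R_top and R_bot appear in parallel from the tap: R_th = R_top‖R_bot = (820 × 820)/1640 = 410 Ω.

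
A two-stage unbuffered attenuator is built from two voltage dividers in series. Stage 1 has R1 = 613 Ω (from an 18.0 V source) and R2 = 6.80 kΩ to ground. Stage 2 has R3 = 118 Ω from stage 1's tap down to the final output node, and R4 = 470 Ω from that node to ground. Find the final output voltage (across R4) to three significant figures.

V_out ≈ 6.75 V

Stage 2 presents R3+R4 = 588.0 Ω as a load on stage 1's tap.
Stage 1's lower leg becomes R2‖(R3+R4) = 541.2 Ω, so V_mid = 18.0 × 541.2/1154 = 8.440 V.
Stage 2 is itself unloaded: V_out = V_mid × R4/(R3+R4) = 8.440 × 470/588.0 = 6.75 V.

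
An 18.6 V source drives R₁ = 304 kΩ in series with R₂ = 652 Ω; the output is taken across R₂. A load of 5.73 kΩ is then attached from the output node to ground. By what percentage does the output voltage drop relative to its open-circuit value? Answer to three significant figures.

10.2 %

Unloaded V = 18.6 × 652/304700 = 0.039807 V.
Loaded: R₂‖R_L = 585.4 Ω, giving V = 18.6 × 585.4/304600 = 0.035748 V.
Drop = (0.039807 − 0.035748) / 0.039807 = 10.2 %.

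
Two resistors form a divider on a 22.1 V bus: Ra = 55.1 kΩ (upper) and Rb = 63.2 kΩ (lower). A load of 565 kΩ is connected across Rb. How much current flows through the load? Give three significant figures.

Rb‖R_L = 56.84 kΩ; V_out = 22.1 × 56.84/111.9 = 11.22 V.
I_L = V_out / R_L = 11.22 / 565 kΩ = 0.0199 mA.

I_L ≈ 0.0199 mA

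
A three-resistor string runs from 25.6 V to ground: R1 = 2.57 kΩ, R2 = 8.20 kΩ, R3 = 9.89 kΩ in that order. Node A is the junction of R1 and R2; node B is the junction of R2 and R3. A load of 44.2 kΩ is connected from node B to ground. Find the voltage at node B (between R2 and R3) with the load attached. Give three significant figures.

At node B, R3 is in parallel with the load: R3‖R_L = 8.082 kΩ.
Below node A the resistance is R2 + (R3‖R_L) = 16.28 kΩ, so V_A = 25.6 × 16.28/18.85 = 22.11 V.
Then V_B = V_A × (R3‖R_L)/(R2 + R3‖R_L) = 22.11 × 8.082/16.28 = 11.0 V.

V ≈ 11.0 V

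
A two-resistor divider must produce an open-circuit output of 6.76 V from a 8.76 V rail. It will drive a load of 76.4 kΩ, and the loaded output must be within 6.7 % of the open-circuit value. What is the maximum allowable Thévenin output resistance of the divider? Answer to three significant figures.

Loading drop = R_th/(R_th + R_L) ≤ 0.0670, so R_th ≤ R_L · ε/(1−ε) = 76.4 kΩ × 0.0670/0.9330 = 5.49 kΩ.

R_th ≤ 5.49 kΩ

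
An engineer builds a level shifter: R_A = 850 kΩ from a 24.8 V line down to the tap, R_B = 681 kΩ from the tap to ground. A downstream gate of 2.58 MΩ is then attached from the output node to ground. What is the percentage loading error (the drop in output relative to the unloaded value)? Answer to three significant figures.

12.8 %

Unloaded V = 24.8 × 681/1531 = 11.031 V.
Loaded: R_B‖R_L = 538.8 kΩ, giving V = 24.8 × 538.8/1389 = 9.6213 V.
Drop = (11.031 − 9.6213) / 11.031 = 12.8 %.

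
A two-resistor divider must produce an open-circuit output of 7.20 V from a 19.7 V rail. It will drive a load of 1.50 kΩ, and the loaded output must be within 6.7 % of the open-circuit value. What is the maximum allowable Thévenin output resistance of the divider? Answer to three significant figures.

Loading drop = R_th/(R_th + R_L) ≤ 0.0670, so R_th ≤ R_L · ε/(1−ε) = 1.50 kΩ × 0.0670/0.9330 = 108 Ω.
(Any R1, R2 with R2/(R1+R2) = 0.365 and R1‖R2 ≤ 108 Ω will meet the spec.)

R_th ≤ 108 Ω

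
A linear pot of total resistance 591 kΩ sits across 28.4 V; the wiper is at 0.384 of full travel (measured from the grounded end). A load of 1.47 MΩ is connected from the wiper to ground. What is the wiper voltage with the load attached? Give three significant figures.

V ≈ 9.96 V

The wiper splits the pot into (1−α)R = 364.1 kΩ above and αR = 226.9 kΩ below.
Lower section ‖ load = 196.6 kΩ.
V_wiper = 28.4 × 196.6/(364.1 + 196.6) = 9.96 V.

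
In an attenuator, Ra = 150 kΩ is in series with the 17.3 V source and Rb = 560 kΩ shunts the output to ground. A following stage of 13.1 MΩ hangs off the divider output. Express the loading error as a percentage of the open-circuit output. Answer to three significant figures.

0.895 %

The divider's output (Thévenin) resistance is Ra‖Rb = 118.3 kΩ.
Fractional drop under load = R_th/(R_th + R_L) = 118.3 / (118.3 + 13100) = 0.008950.
So the output falls by 0.895 %.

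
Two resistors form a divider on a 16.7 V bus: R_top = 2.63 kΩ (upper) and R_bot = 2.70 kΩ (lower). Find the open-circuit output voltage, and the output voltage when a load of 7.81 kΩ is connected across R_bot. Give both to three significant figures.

Unloaded: 8.46 V; loaded: 7.23 V

Open-circuit: V = 16.7 × 2.70/(2.63 + 2.70) = 8.46 V.
With the load, R_bot becomes R_bot‖R_L = 2.006 kΩ, so V = 16.7 × 2.006/4.636 = 7.23 V.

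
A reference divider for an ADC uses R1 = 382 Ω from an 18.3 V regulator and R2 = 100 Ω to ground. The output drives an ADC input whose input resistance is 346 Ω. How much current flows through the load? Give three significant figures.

R2‖R_L = 77.58 Ω; V_out = 18.3 × 77.58/459.6 = 3.089 V.
I_L = V_out / R_L = 3.089 / 346 Ω = 8.93 mA.

I_L ≈ 8.93 mA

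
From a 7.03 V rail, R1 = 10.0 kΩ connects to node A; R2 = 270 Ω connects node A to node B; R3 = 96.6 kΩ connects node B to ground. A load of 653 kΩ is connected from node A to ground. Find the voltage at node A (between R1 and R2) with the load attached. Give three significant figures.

Below node A the series string R2+R3 = 96870 Ω sits in parallel with the 653000 Ω load: 84360 Ω.
V_A = 7.03 × 84360/(10000 + 84360) = 6.28 V.

V ≈ 6.28 V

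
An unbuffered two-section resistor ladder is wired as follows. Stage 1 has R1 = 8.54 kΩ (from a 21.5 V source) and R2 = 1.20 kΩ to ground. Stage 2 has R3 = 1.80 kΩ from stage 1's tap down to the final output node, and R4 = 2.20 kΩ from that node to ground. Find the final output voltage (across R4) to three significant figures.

V_out ≈ 1.15 V

Stage 2 presents R3+R4 = 4.000 kΩ as a load on stage 1's tap.
Stage 1's lower leg becomes R2‖(R3+R4) = 0.9231 kΩ, so V_mid = 21.5 × 0.9231/9.463 = 2.097 V.
Stage 2 is itself unloaded: V_out = V_mid × R4/(R3+R4) = 2.097 × 2.20/4.000 = 1.15 V.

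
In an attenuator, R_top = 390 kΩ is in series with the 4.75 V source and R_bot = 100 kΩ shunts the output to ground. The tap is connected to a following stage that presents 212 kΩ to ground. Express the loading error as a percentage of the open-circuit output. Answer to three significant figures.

27.3 %

Unloaded V = 4.75 × 100/490.0 = 0.9694 V.
Loaded: R_bot‖R_L = 67.95 kΩ, giving V = 4.75 × 67.95/457.9 = 0.7048 V.
Drop = (0.9694 − 0.7048) / 0.9694 = 27.3 %.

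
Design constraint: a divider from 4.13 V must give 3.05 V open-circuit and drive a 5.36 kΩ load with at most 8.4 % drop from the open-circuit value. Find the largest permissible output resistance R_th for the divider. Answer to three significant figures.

Loading drop = R_th/(R_th + R_L) ≤ 0.0840, so R_th ≤ R_L · ε/(1−ε) = 5.36 kΩ × 0.0840/0.9160 = 492 Ω.
(Any R1, R2 with R2/(R1+R2) = 0.738 and R1‖R2 ≤ 492 Ω will meet the spec.)

R_th ≤ 492 Ω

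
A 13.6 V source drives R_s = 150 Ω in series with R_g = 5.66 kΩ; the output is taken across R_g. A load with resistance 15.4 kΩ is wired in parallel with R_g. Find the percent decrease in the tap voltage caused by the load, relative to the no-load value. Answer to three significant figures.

0.940 %

The divider's output (Thévenin) resistance is R_s‖R_g = 146.1 Ω.
Fractional drop under load = R_th/(R_th + R_L) = 146.1 / (146.1 + 15400) = 0.009400.
So the output falls by 0.940 %.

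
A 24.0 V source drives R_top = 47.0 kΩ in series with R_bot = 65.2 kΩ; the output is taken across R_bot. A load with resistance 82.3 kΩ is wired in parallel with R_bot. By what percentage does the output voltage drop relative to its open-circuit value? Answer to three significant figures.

24.9 %

The divider's output (Thévenin) resistance is R_top‖R_bot = 27.31 kΩ.
Fractional drop under load = R_th/(R_th + R_L) = 27.31 / (27.31 + 82.3) = 0.2492.
So the output falls by 24.9 %.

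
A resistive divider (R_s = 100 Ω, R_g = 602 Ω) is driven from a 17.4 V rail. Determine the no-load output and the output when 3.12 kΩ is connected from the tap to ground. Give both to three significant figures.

Unloaded: 14.9 V; loaded: 14.5 V

Open-circuit: V = 17.4 × 602/(100 + 602) = 14.9 V.
With the load, R_g becomes R_g‖R_L = 504.6 Ω, so V = 17.4 × 504.6/604.6 = 14.5 V.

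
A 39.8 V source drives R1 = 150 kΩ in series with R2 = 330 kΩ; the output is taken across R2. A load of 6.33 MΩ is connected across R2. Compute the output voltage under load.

V_out ≈ 26.9 V

The load sits in parallel with R2: R2‖R_L = (330 × 6330) / (330 + 6330) = 313.6 kΩ.
V_out = 39.8 × 313.6 / (150 + 313.6) = 39.8 × 313.6/463.6 = 26.9 V.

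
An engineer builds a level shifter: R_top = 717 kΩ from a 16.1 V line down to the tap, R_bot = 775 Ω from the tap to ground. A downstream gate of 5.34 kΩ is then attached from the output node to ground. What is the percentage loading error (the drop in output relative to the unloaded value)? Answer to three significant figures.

12.7 %

Unloaded V = 16.1 × 775/717800 = 0.017384 V.
Loaded: R_bot‖R_L = 676.8 Ω, giving V = 16.1 × 676.8/717700 = 0.015183 V.
Drop = (0.017384 − 0.015183) / 0.017384 = 12.7 %.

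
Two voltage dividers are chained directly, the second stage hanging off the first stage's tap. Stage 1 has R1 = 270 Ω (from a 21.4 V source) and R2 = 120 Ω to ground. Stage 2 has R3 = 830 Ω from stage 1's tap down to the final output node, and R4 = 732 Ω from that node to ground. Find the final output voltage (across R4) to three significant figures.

V_out ≈ 2.93 V

Stage 2 presents R3+R4 = 1562 Ω as a load on stage 1's tap.
Stage 1's lower leg becomes R2‖(R3+R4) = 111.4 Ω, so V_mid = 21.4 × 111.4/381.4 = 6.252 V.
Stage 2 is itself unloaded: V_out = V_mid × R4/(R3+R4) = 6.252 × 732/1562 = 2.93 V.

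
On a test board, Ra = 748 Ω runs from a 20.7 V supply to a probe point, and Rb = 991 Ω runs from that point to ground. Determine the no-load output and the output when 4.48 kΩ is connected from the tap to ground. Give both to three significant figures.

Open-circuit: V = 20.7 × 991/(748 + 991) = 11.8 V.
With the load, Rb becomes Rb‖R_L = 811.5 Ω, so V = 20.7 × 811.5/1559 = 10.8 V.

Unloaded: 11.8 V; loaded: 10.8 V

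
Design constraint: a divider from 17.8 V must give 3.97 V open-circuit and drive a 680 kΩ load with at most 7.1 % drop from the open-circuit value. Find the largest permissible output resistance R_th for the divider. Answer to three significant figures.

R_th ≤ 52.0 kΩ

Loading drop = R_th/(R_th + R_L) ≤ 0.0710, so R_th ≤ R_L · ε/(1−ε) = 680 kΩ × 0.0710/0.9290 = 52.0 kΩ.
(Any R1, R2 with R2/(R1+R2) = 0.223 and R1‖R2 ≤ 52.0 kΩ will meet the spec.)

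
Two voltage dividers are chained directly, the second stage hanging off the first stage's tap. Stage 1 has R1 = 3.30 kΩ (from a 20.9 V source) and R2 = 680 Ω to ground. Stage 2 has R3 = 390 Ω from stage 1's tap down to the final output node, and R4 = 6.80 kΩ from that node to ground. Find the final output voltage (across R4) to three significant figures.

Stage 2 presents R3+R4 = 7190 Ω as a load on stage 1's tap.
Stage 1's lower leg becomes R2‖(R3+R4) = 621.2 Ω, so V_mid = 20.9 × 621.2/3921 = 3.311 V.
Stage 2 is itself unloaded: V_out = V_mid × R4/(R3+R4) = 3.311 × 6800/7190 = 3.13 V.

V_out ≈ 3.13 V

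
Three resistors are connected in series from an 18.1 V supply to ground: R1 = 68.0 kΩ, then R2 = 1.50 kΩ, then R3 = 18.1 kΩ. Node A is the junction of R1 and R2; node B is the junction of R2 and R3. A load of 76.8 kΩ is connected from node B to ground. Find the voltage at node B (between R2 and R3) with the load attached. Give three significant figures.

At node B, R3 is in parallel with the load: R3‖R_L = 14.65 kΩ.
Below node A the resistance is R2 + (R3‖R_L) = 16.15 kΩ, so V_A = 18.1 × 16.15/84.15 = 3.473 V.
Then V_B = V_A × (R3‖R_L)/(R2 + R3‖R_L) = 3.473 × 14.65/16.15 = 3.15 V.

V ≈ 3.15 V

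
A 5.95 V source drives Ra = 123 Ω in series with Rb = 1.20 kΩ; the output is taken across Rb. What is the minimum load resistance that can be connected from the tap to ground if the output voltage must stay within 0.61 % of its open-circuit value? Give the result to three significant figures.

Output resistance R_th = Ra‖Rb = (123 × 1200)/1323 = 111.6 Ω.
The fractional drop is R_th/(R_th + R_L); requiring this ≤ 0.00610 gives R_L ≥ R_th(1/0.00610 − 1) = 111.6 × 162.9 = 18.2 kΩ.

R_L(min) ≈ 18.2 kΩ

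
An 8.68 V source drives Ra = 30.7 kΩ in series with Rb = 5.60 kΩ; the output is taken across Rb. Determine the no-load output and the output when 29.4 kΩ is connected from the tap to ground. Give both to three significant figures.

Open-circuit: V = 8.68 × 5.60/(30.7 + 5.60) = 1.34 V.
With the load, Rb becomes Rb‖R_L = 4.704 kΩ, so V = 8.68 × 4.704/35.40 = 1.15 V.

Unloaded: 1.34 V; loaded: 1.15 V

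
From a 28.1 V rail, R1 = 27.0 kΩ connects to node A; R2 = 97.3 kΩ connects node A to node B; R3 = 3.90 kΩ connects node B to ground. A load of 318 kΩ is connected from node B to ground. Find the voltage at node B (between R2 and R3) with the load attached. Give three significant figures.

V ≈ 0.845 V

At node B, R3 is in parallel with the load: R3‖R_L = 3.853 kΩ.
Below node A the resistance is R2 + (R3‖R_L) = 101.2 kΩ, so V_A = 28.1 × 101.2/128.2 = 22.18 V.
Then V_B = V_A × (R3‖R_L)/(R2 + R3‖R_L) = 22.18 × 3.853/101.2 = 0.845 V.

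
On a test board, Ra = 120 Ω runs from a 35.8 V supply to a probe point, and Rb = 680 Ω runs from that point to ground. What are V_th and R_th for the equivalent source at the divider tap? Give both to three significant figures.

V_th = 30.4 V, R_th = 102 Ω

V_th is the open-circuit tap voltage: 35.8 × 680/(120 + 680) = 30.4 V.
With the supply zeroed, Ra and Rb appear in parallel from the tap: R_th = Ra‖Rb = (120 × 680)/800.0 = 102 Ω.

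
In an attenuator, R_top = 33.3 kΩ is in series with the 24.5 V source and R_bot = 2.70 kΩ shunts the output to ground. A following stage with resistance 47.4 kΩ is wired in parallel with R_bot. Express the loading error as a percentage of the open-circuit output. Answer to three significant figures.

5.01 %

The divider's output (Thévenin) resistance is R_top‖R_bot = 2.498 kΩ.
Fractional drop under load = R_th/(R_th + R_L) = 2.498 / (2.498 + 47.4) = 0.05005.
So the output falls by 5.01 %.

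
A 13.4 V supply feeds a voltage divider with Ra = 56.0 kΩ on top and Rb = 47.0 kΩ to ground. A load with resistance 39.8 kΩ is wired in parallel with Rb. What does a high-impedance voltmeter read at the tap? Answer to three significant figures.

V_out ≈ 3.72 V

The load sits in parallel with Rb: Rb‖R_L = (47.0 × 39.8) / (47.0 + 39.8) = 21.55 kΩ.
V_out = 13.4 × 21.55 / (56.0 + 21.55) = 13.4 × 21.55/77.55 = 3.72 V.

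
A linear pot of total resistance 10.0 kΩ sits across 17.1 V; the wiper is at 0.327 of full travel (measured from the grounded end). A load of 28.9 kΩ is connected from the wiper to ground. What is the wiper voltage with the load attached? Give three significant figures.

V ≈ 5.20 V

The wiper splits the pot into (1−α)R = 6.730 kΩ above and αR = 3.270 kΩ below.
Lower section ‖ load = 2.938 kΩ.
V_wiper = 17.1 × 2.938/(6.730 + 2.938) = 5.20 V.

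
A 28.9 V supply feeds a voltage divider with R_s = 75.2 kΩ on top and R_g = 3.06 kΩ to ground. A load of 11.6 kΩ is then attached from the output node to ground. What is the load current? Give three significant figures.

I_L ≈ 0.0777 mA

R_g‖R_L = 2.421 kΩ; V_out = 28.9 × 2.421/77.62 = 0.9015 V.
I_L = V_out / R_L = 0.9015 / 11.6 kΩ = 0.0777 mA.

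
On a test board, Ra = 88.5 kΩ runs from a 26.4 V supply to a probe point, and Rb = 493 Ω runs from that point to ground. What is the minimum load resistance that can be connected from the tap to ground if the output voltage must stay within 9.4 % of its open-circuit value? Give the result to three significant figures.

Output resistance R_th = Ra‖Rb = (88500 × 493)/88990 = 490.3 Ω.
The fractional drop is R_th/(R_th + R_L); requiring this ≤ 0.0940 gives R_L ≥ R_th(1/0.0940 − 1) = 490.3 × 9.638 = 4.73 kΩ.

R_L(min) ≈ 4.73 kΩ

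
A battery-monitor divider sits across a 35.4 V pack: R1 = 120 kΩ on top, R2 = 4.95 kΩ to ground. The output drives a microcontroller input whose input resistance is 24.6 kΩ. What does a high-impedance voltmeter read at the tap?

The load sits in parallel with R2: R2‖R_L = (4.95 × 24.6) / (4.95 + 24.6) = 4.121 kΩ.
V_out = 35.4 × 4.121 / (120 + 4.121) = 35.4 × 4.121/124.1 = 1.18 V.

V_out ≈ 1.18 V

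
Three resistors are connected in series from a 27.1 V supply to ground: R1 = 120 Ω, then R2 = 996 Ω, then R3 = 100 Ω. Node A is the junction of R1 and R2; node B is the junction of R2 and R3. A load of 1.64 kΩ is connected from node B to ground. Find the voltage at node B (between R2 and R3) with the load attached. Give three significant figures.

V ≈ 2.11 V

At node B, R3 is in parallel with the load: R3‖R_L = 94.25 Ω.
Below node A the resistance is R2 + (R3‖R_L) = 1090 Ω, so V_A = 27.1 × 1090/1210 = 24.41 V.
Then V_B = V_A × (R3‖R_L)/(R2 + R3‖R_L) = 24.41 × 94.25/1090 = 2.11 V.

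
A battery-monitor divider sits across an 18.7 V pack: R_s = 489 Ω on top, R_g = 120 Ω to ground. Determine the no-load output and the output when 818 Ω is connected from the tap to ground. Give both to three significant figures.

Unloaded: 3.68 V; loaded: 3.30 V

Open-circuit: V = 18.7 × 120/(489 + 120) = 3.68 V.
With the load, R_g becomes R_g‖R_L = 104.6 Ω, so V = 18.7 × 104.6/593.6 = 3.30 V.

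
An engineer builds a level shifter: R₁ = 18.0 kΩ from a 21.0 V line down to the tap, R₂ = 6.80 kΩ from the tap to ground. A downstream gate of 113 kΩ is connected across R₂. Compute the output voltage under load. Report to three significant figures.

V_out ≈ 5.52 V

The load sits in parallel with R₂: R₂‖R_L = (6.80 × 113) / (6.80 + 113) = 6.414 kΩ.
V_out = 21.0 × 6.414 / (18.0 + 6.414) = 21.0 × 6.414/24.41 = 5.52 V.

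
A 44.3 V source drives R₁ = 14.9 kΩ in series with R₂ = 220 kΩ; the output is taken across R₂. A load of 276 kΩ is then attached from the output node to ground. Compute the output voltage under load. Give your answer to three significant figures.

The load sits in parallel with R₂: R₂‖R_L = (220 × 276) / (220 + 276) = 122.4 kΩ.
V_out = 44.3 × 122.4 / (14.9 + 122.4) = 44.3 × 122.4/137.3 = 39.5 V.

V_out ≈ 39.5 V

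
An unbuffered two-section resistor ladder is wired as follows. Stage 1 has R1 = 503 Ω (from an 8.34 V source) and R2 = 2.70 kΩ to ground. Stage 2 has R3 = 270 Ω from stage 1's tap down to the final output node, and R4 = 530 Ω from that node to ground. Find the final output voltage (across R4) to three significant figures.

V_out ≈ 3.04 V

Stage 2 presents R3+R4 = 800.0 Ω as a load on stage 1's tap.
Stage 1's lower leg becomes R2‖(R3+R4) = 617.1 Ω, so V_mid = 8.34 × 617.1/1120 = 4.595 V.
Stage 2 is itself unloaded: V_out = V_mid × R4/(R3+R4) = 4.595 × 530/800.0 = 3.04 V.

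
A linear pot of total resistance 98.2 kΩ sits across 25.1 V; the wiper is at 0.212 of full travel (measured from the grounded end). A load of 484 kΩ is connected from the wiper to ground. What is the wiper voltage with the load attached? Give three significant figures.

The wiper splits the pot into (1−α)R = 77.38 kΩ above and αR = 20.82 kΩ below.
Lower section ‖ load = 19.96 kΩ.
V_wiper = 25.1 × 19.96/(77.38 + 19.96) = 5.15 V.

V ≈ 5.15 V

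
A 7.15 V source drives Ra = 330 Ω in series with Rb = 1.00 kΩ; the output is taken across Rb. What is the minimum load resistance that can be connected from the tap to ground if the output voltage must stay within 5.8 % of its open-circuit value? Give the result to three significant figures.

R_L(min) ≈ 4.03 kΩ

Output resistance R_th = Ra‖Rb = (330 × 1000)/1330 = 248.1 Ω.
The fractional drop is R_th/(R_th + R_L); requiring this ≤ 0.0580 gives R_L ≥ R_th(1/0.0580 − 1) = 248.1 × 16.24 = 4.03 kΩ.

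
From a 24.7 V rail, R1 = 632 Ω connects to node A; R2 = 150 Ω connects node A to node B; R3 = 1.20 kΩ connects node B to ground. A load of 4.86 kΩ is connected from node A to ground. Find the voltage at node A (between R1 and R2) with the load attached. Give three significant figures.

V ≈ 15.5 V

Below node A the series string R2+R3 = 1350 Ω sits in parallel with the 4860 Ω load: 1057 Ω.
V_A = 24.7 × 1057/(632 + 1057) = 15.5 V.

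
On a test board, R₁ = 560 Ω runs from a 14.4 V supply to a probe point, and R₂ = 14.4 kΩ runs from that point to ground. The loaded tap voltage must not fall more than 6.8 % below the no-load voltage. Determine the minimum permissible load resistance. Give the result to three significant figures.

R_L(min) ≈ 7.39 kΩ

Output resistance R_th = R₁‖R₂ = (560 × 14400)/14960 = 539.0 Ω.
The fractional drop is R_th/(R_th + R_L); requiring this ≤ 0.0680 gives R_L ≥ R_th(1/0.0680 − 1) = 539.0 × 13.71 = 7.39 kΩ.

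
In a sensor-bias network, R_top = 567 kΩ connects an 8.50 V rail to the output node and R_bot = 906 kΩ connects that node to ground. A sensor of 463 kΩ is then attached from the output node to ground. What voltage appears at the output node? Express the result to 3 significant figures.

The load sits in parallel with R_bot: R_bot‖R_L = (906 × 463) / (906 + 463) = 306.4 kΩ.
V_out = 8.50 × 306.4 / (567 + 306.4) = 8.50 × 306.4/873.4 = 2.98 V.

V_out ≈ 2.98 V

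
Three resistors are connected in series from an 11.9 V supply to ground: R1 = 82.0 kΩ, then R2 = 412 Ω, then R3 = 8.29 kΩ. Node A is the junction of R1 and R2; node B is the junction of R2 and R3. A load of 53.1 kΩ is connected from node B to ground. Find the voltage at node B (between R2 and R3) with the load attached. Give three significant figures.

V ≈ 0.953 V

At node B, R3 is in parallel with the load: R3‖R_L = 7171 Ω.
Below node A the resistance is R2 + (R3‖R_L) = 7583 Ω, so V_A = 11.9 × 7583/89580 = 1.007 V.
Then V_B = V_A × (R3‖R_L)/(R2 + R3‖R_L) = 1.007 × 7171/7583 = 0.953 V.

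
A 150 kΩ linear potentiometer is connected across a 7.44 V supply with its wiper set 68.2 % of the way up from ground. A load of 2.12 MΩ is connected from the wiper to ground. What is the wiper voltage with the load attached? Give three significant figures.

V ≈ 5.00 V

The wiper splits the pot into (1−α)R = 47.70 kΩ above and αR = 102.3 kΩ below.
Lower section ‖ load = 97.59 kΩ.
V_wiper = 7.44 × 97.59/(47.70 + 97.59) = 5.00 V.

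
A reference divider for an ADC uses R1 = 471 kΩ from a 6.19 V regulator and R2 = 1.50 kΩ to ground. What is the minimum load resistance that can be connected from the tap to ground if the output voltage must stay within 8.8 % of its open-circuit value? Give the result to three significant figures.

R_L(min) ≈ 15.5 kΩ

Output resistance R_th = R1‖R2 = (471 × 1.50)/472.5 = 1.495 kΩ.
The fractional drop is R_th/(R_th + R_L); requiring this ≤ 0.0880 gives R_L ≥ R_th(1/0.0880 − 1) = 1.495 × 10.36 = 15.5 kΩ.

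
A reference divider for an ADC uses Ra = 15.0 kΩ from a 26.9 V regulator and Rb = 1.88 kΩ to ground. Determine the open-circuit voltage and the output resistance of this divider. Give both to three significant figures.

V_th = 3.00 V, R_th = 1.67 kΩ

V_th is the open-circuit tap voltage: 26.9 × 1.88/(15.0 + 1.88) = 3.00 V.
With the supply zeroed, Ra and Rb appear in parallel from the tap: R_th = Ra‖Rb = (15.0 × 1.88)/16.88 = 1.67 kΩ.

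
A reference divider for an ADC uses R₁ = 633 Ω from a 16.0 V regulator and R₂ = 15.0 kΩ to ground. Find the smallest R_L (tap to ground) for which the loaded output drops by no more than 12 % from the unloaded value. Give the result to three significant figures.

Output resistance R_th = R₁‖R₂ = (633 × 15000)/15630 = 607.4 Ω.
The fractional drop is R_th/(R_th + R_L); requiring this ≤ 0.120 gives R_L ≥ R_th(1/0.120 − 1) = 607.4 × 7.333 = 4.45 kΩ.

R_L(min) ≈ 4.45 kΩ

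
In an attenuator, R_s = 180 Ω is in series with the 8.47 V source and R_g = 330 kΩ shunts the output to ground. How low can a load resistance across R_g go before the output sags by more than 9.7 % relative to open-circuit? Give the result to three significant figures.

R_L(min) ≈ 1.67 kΩ

Output resistance R_th = R_s‖R_g = (180 × 330000)/330200 = 179.9 Ω.
The fractional drop is R_th/(R_th + R_L); requiring this ≤ 0.0970 gives R_L ≥ R_th(1/0.0970 − 1) = 179.9 × 9.309 = 1.67 kΩ.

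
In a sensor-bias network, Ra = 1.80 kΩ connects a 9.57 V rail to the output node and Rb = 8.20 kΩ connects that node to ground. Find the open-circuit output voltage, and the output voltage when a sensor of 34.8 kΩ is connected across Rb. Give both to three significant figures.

Open-circuit: V = 9.57 × 8.20/(1.80 + 8.20) = 7.85 V.
With the load, Rb becomes Rb‖R_L = 6.636 kΩ, so V = 9.57 × 6.636/8.436 = 7.53 V.

Unloaded: 7.85 V; loaded: 7.53 V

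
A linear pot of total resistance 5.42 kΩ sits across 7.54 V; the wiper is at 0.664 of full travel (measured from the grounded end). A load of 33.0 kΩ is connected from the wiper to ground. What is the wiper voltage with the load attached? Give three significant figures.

V ≈ 4.83 V

The wiper splits the pot into (1−α)R = 1.821 kΩ above and αR = 3.599 kΩ below.
Lower section ‖ load = 3.245 kΩ.
V_wiper = 7.54 × 3.245/(1.821 + 3.245) = 4.83 V.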